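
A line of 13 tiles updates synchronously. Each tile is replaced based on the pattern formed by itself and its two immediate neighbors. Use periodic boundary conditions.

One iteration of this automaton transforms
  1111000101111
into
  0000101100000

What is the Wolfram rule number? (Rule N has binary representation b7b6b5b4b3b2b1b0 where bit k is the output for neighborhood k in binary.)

22

position 0: 111 → 0  (bit 7 = 0)
position 3: 110 → 0  (bit 6 = 0)
position 8: 101 → 0  (bit 5 = 0)
position 4: 100 → 1  (bit 4 = 1)
position 9: 011 → 0  (bit 3 = 0)
position 7: 010 → 1  (bit 2 = 1)
position 6: 001 → 1  (bit 1 = 1)
position 5: 000 → 0  (bit 0 = 0)
bits b7..b0 = 00010110 = 22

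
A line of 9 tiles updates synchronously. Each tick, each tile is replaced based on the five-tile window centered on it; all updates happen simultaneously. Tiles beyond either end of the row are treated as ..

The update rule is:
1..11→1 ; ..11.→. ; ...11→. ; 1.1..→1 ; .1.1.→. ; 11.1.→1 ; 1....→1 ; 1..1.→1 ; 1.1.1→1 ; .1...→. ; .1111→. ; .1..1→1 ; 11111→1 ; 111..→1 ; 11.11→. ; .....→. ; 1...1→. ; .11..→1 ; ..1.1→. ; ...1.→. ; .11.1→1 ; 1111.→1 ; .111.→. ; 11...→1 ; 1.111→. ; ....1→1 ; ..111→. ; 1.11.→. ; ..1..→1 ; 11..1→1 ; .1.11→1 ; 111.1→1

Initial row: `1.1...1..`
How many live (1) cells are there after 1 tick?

3

tick 1: ..1...1.1
count of 1: 3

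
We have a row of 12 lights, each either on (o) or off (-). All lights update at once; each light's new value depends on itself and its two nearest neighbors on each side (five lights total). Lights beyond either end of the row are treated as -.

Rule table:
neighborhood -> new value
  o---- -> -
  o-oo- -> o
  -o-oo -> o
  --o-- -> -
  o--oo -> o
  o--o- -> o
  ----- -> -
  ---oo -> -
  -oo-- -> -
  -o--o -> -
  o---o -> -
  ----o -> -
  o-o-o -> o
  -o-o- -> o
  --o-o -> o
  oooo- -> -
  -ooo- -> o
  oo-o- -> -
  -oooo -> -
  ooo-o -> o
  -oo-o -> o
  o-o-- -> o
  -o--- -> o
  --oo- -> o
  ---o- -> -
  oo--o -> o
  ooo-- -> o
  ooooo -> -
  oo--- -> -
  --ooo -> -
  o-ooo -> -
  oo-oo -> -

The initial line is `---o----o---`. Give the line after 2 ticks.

-----o----o-

----o----o--
-----o----o-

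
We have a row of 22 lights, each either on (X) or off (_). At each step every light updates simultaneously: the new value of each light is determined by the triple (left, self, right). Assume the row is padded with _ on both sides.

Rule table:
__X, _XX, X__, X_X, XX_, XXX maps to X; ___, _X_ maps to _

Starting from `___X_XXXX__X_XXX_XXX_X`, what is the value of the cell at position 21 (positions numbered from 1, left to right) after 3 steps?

X

__X_XXXXXXX_XXXXXXXXX_
_X_XXXXXXXXXXXXXXXXXXX
X_XXXXXXXXXXXXXXXXXXXX
position 21 holds X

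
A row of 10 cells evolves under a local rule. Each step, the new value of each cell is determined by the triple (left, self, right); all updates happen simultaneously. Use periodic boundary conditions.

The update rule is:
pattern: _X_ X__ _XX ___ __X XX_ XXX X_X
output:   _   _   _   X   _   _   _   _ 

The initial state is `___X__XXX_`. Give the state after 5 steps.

XX________

XX________
___XXXXXX_
XX________  (repeats step 1; period 2)
step 5: XX________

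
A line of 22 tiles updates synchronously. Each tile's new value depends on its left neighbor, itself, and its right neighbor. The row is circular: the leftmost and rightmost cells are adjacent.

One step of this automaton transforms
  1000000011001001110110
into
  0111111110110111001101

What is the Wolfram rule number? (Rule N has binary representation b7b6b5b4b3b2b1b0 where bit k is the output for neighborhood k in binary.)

59

position 16: 111 → 0  (bit 7 = 0)
position 9: 110 → 0  (bit 6 = 0)
position 18: 101 → 1  (bit 5 = 1)
position 1: 100 → 1  (bit 4 = 1)
position 8: 011 → 1  (bit 3 = 1)
position 0: 010 → 0  (bit 2 = 0)
position 7: 001 → 1  (bit 1 = 1)
position 2: 000 → 1  (bit 0 = 1)
bits b7..b0 = 00111011 = 59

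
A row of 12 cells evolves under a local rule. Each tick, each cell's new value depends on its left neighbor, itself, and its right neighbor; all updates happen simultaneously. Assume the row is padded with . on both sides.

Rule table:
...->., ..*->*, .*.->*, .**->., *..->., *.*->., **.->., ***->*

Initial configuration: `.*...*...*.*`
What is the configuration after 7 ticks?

..**..**....

tick 1: **..**..**.*
tick 2: ...*...*...*
tick 3: ..**..**..**
tick 4: .*...*...*..
tick 5: **..**..**..
tick 6: ...*...*....
tick 7: ..**..**....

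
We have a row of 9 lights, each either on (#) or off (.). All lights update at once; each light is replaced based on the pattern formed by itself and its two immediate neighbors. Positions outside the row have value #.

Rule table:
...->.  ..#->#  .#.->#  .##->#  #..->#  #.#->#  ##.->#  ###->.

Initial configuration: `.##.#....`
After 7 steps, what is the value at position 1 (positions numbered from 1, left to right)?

######..#
.....####
#...##...
##.####.#
.###..###
##.####..
.###..###
position 1 holds .

.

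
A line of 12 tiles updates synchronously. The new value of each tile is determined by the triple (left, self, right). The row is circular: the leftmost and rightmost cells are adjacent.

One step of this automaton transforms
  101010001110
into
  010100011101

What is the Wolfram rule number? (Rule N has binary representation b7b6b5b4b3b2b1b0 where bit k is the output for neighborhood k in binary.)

170

position 9: 111 → 1  (bit 7 = 1)
position 10: 110 → 0  (bit 6 = 0)
position 1: 101 → 1  (bit 5 = 1)
position 5: 100 → 0  (bit 4 = 0)
position 8: 011 → 1  (bit 3 = 1)
position 0: 010 → 0  (bit 2 = 0)
position 7: 001 → 1  (bit 1 = 1)
position 6: 000 → 0  (bit 0 = 0)
bits b7..b0 = 10101010 = 170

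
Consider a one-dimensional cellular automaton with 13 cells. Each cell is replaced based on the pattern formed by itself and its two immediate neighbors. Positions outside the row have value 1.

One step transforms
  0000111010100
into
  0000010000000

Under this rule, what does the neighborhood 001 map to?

0

At position 3 the neighborhood is 001; the next row has 0 there.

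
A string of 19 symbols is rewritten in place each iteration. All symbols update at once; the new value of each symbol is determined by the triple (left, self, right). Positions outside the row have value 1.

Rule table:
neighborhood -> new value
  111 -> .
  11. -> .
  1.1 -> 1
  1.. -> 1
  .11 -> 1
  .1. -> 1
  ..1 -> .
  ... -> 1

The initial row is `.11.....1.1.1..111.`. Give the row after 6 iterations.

..11.1.11.1.111.1..

iteration 1: 11.1111.111111.1..1
iteration 2: ..11...11.....111.1
iteration 3: 1.1.11.1.1111.1..11
iteration 4: .1111.1111...111.1.
iteration 5: 11...11...11.1..111
iteration 6: ..11.1.11.1.111.1..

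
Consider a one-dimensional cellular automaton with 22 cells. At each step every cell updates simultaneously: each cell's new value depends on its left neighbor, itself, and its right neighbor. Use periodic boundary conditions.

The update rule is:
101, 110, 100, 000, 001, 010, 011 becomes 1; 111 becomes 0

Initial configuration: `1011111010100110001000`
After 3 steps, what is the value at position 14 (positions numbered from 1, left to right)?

1

1110001111111111111111
0011111000000000000000
1110001111111111111111
position 14 holds 1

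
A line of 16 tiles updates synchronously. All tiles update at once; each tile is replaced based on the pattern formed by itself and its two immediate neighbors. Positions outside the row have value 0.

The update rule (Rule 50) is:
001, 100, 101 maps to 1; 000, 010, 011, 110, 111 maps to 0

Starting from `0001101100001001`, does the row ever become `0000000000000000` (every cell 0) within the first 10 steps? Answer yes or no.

no

0010010010010110
0101101101101001
1010010010010110
0101101101101001  (repeats step 2; period 2)
step 10: 0101101101101001
step 10 is 0101101101101001, still not uniform 0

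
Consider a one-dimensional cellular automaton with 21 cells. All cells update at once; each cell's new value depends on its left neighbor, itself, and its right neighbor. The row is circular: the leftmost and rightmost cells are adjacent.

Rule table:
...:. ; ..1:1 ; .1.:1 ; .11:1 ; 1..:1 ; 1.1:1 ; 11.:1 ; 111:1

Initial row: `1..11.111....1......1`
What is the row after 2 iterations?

1111111111..111....11
1111111111111111..111

1111111111111111..111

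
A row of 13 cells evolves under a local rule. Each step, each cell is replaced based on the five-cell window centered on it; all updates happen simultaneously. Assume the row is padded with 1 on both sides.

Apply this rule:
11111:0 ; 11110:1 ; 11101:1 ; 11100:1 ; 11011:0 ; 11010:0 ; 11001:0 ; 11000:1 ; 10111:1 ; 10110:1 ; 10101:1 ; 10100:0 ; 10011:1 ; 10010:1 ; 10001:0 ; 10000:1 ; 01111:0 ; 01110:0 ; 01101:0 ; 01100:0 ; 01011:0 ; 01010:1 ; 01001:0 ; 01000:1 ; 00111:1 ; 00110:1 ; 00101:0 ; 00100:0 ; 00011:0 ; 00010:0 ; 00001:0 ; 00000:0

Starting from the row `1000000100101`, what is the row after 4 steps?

1110000001001
0111100000011
0101111000010
0101011110000

0101011110000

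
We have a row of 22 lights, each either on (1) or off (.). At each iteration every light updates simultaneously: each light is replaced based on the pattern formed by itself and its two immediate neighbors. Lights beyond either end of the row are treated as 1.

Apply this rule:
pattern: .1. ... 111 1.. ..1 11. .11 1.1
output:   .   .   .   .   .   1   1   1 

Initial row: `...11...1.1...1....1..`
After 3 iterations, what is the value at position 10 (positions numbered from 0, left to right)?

.

iteration 1: ...11....1............
iteration 2: ...11.................
iteration 3: ...11.................
position 10 holds .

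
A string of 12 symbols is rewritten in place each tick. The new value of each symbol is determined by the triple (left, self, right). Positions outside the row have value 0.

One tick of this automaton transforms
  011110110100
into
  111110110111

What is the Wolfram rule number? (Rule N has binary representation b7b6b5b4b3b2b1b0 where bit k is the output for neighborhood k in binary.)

position 2: 111 → 1  (bit 7 = 1)
position 4: 110 → 1  (bit 6 = 1)
position 5: 101 → 0  (bit 5 = 0)
position 10: 100 → 1  (bit 4 = 1)
position 1: 011 → 1  (bit 3 = 1)
position 9: 010 → 1  (bit 2 = 1)
position 0: 001 → 1  (bit 1 = 1)
position 11: 000 → 1  (bit 0 = 1)
bits b7..b0 = 11011111 = 223

223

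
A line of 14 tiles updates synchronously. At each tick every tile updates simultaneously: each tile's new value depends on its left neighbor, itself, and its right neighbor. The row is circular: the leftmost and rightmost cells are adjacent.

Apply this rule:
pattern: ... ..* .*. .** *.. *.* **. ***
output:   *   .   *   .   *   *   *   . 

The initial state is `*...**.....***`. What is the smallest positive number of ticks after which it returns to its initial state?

14

***..*****....
..**.....****.
*..*****....**
**.....****...
.*****....***.
.....****...**
****....***..*
...****...**..
**....***..***
.****...**....
....***..*****
***...**.....*
..***..*****..
*...**.....***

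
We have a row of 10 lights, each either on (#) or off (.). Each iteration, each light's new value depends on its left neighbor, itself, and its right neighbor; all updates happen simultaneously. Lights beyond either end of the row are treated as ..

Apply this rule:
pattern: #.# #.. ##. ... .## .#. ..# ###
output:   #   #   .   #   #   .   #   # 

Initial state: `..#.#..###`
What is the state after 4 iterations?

iteration 1: ##.#.####.
iteration 2: #.#.####.#
iteration 3: .#.####.#.
iteration 4: #.####.#.#

#.####.#.#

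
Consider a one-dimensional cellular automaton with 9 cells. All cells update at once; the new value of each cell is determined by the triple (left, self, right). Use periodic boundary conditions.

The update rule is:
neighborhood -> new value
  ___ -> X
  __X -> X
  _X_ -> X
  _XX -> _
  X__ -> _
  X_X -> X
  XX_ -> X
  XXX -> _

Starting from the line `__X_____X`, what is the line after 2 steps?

X_XX____X

_XX_XXXXX
X_XX____X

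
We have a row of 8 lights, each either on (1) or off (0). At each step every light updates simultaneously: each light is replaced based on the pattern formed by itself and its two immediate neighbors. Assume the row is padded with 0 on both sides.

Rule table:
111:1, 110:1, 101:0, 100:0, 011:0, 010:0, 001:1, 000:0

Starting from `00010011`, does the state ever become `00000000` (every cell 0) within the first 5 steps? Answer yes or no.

no

00100101
01001000
10010000
00100000
01000000
step 5 is 01000000, still not uniform 0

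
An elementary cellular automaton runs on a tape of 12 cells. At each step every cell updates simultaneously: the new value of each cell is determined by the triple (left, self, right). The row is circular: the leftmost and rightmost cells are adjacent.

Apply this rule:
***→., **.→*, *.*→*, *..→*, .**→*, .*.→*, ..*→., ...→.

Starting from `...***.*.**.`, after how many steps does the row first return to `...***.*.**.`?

...*.*******
*..***.....*
**.*.**....*
.*******...*
**.....**..*
.**....***.*
****...*.***
...**..***..
...***.*.**.

9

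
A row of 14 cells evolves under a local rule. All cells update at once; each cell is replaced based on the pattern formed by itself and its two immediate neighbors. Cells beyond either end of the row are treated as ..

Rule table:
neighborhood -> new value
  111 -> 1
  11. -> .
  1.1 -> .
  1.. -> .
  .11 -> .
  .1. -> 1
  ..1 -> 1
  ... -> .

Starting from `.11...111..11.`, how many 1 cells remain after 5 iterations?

1....1.1..1...
1...11.1.11...
1..1...1......
1.11..11......
1....1........
count of 1: 2

2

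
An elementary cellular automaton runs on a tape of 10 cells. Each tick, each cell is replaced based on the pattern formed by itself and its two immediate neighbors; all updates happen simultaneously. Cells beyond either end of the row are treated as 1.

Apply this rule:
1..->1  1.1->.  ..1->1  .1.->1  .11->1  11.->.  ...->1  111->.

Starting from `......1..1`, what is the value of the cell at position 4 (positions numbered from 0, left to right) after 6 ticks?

.

1111111111
..........
1111111111  (repeats tick 1; period 2)
tick 6: ..........
position 4 holds .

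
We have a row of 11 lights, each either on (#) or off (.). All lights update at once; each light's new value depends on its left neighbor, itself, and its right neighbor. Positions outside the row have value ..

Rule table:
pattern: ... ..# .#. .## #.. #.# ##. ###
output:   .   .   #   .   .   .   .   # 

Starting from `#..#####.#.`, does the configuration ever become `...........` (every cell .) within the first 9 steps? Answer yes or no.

no

#...###..#.
#....#...#.
#....#...#.  (fixed point — unchanged through step 9)
step 9 is #....#...#., still not uniform .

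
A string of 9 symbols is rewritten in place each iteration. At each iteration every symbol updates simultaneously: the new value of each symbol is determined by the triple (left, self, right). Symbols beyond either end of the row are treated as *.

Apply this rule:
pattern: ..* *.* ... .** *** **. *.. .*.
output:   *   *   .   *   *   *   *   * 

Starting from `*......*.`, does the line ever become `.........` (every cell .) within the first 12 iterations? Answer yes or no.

no

**....***
***..****
*********
*********  (fixed point — unchanged through iteration 12)
iteration 12 is *********, still not uniform .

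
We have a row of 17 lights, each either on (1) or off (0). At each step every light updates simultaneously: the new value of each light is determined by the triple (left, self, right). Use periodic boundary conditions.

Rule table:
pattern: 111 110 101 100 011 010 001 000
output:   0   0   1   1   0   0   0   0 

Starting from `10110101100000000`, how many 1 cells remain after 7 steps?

step 1: 01001010010000000
step 2: 00100101001000000
step 3: 00010010100100000
step 4: 00001001010010000
step 5: 00000100101001000
step 6: 00000010010100100
step 7: 00000001001010010
count of 1: 4

4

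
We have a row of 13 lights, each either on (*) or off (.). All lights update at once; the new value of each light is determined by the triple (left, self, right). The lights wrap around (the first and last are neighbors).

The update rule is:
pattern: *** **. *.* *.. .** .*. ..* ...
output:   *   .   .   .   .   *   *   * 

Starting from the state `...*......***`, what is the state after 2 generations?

generation 1: .***.*****.*.
generation 2: *.*...***..*.

*.*...***..*.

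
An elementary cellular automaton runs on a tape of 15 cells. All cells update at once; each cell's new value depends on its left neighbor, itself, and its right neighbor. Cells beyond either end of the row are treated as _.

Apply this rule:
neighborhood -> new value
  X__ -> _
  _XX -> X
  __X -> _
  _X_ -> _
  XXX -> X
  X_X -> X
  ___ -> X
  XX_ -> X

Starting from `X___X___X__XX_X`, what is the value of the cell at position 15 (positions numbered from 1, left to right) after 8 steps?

_

__X___X____XXX_
X___X___XX_XXX_
__X___X_XXXXXX_
X___X__XXXXXXX_
__X____XXXXXXX_
X___XX_XXXXXXX_
__X_XXXXXXXXXX_
X__XXXXXXXXXXX_
position 15 holds _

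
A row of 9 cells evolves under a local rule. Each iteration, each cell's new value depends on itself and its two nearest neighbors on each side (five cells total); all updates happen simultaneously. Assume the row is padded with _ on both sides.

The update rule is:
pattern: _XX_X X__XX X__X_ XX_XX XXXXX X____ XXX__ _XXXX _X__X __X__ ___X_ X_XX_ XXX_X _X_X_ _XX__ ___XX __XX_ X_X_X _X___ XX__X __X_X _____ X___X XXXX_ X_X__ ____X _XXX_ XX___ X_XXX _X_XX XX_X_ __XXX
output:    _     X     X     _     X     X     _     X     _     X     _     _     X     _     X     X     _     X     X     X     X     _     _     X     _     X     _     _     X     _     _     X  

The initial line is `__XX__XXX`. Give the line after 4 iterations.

iteration 1: XX_XXXX__
iteration 2: ___XXX__X
iteration 3: _XXX__XXX
iteration 4: XX__XXX__

XX__XXX__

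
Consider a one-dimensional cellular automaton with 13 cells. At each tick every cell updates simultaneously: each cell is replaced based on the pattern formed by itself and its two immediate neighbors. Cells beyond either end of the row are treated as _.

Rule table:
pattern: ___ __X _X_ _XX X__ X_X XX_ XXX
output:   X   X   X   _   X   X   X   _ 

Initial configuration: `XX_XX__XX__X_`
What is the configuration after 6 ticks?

XX__XX______X

tick 1: _XX_XXX_XXXXX
tick 2: X_XX__XX____X
tick 3: XX_XXX_XXXXXX
tick 4: _XX__XX_____X
tick 5: X_XXX_XXXXXXX
tick 6: XX__XX______X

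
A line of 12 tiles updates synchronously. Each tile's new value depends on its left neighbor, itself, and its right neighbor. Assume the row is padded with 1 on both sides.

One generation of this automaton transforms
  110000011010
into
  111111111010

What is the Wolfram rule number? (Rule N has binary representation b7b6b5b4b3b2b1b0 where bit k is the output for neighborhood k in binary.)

223

position 0: 111 → 1  (bit 7 = 1)
position 1: 110 → 1  (bit 6 = 1)
position 9: 101 → 0  (bit 5 = 0)
position 2: 100 → 1  (bit 4 = 1)
position 7: 011 → 1  (bit 3 = 1)
position 10: 010 → 1  (bit 2 = 1)
position 6: 001 → 1  (bit 1 = 1)
position 3: 000 → 1  (bit 0 = 1)
bits b7..b0 = 11011111 = 223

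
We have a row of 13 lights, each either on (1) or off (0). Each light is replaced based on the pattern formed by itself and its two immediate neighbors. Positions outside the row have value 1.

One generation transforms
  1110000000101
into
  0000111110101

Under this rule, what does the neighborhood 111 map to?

At position 0 the neighborhood is 111; the next row has 0 there.

0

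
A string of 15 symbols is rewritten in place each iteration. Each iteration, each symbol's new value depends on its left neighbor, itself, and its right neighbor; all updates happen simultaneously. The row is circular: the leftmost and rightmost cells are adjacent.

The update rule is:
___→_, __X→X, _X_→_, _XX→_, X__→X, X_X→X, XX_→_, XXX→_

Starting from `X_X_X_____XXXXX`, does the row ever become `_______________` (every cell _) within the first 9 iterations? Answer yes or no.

no

iteration 1: _X_X_X___X_____
iteration 2: X_X_X_X_X_X____
iteration 3: _X_X_X_X_X_X__X
iteration 4: X_X_X_X_X_X_XX_
iteration 5: _X_X_X_X_X_X__X  (repeats iteration 3; period 2)
iteration 9: _X_X_X_X_X_X__X
iteration 9 is _X_X_X_X_X_X__X, still not uniform _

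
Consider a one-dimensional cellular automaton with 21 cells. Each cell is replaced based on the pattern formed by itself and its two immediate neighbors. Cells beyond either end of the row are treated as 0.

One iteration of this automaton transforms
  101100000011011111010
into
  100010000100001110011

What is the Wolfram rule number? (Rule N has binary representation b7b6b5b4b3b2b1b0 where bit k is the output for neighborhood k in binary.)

position 14: 111 → 1  (bit 7 = 1)
position 3: 110 → 0  (bit 6 = 0)
position 1: 101 → 0  (bit 5 = 0)
position 4: 100 → 1  (bit 4 = 1)
position 2: 011 → 0  (bit 3 = 0)
position 0: 010 → 1  (bit 2 = 1)
position 9: 001 → 1  (bit 1 = 1)
position 5: 000 → 0  (bit 0 = 0)
bits b7..b0 = 10010110 = 150

150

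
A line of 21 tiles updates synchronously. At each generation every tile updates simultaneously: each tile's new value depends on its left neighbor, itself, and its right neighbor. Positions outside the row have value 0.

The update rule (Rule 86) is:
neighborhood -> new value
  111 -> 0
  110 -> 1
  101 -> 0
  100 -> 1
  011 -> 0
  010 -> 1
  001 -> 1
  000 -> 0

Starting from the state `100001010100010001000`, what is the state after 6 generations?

001100110100100100001

generation 1: 110011010110111011100
generation 2: 011101010010001000110
generation 3: 100101011111011101011
generation 4: 111101000001000101001
generation 5: 000101100011101101111
generation 6: 001100110100100100001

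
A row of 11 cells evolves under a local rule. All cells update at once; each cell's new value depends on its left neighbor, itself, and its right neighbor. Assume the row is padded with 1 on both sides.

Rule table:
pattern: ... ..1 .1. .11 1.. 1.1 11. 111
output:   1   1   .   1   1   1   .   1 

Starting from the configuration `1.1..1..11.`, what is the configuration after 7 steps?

.1.11.111.1
1.11.111.11
.11.111.111
11.111.1111
1.111.11111
.111.111111
111.1111111

111.1111111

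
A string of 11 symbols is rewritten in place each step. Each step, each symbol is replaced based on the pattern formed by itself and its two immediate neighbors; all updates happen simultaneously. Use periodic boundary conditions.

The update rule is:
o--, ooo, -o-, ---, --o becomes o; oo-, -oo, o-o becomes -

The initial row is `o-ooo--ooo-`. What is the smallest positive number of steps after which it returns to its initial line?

o--o-oo-o--
oooo----ooo
ooo-oooo-oo
oo---oo---o
o-ooo--ooo-

5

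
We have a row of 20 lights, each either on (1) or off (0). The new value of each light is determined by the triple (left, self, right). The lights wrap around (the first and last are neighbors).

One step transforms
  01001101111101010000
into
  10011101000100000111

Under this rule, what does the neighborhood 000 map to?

1

At position 17 the neighborhood is 000; the next row has 1 there.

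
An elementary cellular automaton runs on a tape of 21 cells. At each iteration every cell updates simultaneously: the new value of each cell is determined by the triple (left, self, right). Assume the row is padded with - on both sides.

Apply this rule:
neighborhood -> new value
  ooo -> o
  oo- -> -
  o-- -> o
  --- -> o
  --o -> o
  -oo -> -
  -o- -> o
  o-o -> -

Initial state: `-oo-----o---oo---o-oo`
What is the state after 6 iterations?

o-o-ooooooo-ooooooo-o

o--ooooooooo--oooo---
ooo-ooooooo-oo-oo-ooo
-o---ooooo---------o-
ooooo-ooo-ooooooooooo
-ooo---o---ooooooooo-
o-o-ooooooo-ooooooo-o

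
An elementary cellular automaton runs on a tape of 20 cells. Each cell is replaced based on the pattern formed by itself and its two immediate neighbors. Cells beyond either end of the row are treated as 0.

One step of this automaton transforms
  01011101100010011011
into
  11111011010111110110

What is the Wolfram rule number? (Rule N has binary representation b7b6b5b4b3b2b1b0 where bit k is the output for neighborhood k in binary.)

190

position 4: 111 → 1  (bit 7 = 1)
position 5: 110 → 0  (bit 6 = 0)
position 2: 101 → 1  (bit 5 = 1)
position 9: 100 → 1  (bit 4 = 1)
position 3: 011 → 1  (bit 3 = 1)
position 1: 010 → 1  (bit 2 = 1)
position 0: 001 → 1  (bit 1 = 1)
position 10: 000 → 0  (bit 0 = 0)
bits b7..b0 = 10111110 = 190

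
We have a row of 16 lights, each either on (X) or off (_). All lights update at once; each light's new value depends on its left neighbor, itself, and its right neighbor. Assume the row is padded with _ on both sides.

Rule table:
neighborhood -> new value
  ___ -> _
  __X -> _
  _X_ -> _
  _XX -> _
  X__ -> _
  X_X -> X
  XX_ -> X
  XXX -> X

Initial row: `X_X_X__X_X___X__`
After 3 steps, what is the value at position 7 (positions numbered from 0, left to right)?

step 1: _X_X____X_______
step 2: __X_____________
step 3: ________________
position 7 holds _

_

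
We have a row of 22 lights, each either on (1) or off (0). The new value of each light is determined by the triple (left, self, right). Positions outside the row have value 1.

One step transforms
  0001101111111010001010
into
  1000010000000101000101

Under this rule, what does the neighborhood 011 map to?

At position 3 the neighborhood is 011; the next row has 0 there.

0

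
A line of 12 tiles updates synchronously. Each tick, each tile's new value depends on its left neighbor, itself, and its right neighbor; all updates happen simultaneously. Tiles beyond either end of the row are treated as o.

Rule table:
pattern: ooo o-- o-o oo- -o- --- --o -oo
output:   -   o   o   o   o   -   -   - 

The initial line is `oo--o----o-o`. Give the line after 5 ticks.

-oo-oo---oo-
o-oo-oo---oo
oo-oo-oo----
-oo-oo-oo---
o-oo-oo-oo--

o-oo-oo-oo--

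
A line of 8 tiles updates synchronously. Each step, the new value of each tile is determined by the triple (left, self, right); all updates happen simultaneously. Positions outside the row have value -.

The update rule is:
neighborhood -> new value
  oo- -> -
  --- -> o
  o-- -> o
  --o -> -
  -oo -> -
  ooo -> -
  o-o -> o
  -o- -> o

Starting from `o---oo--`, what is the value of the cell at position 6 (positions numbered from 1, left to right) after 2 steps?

-

ooo---oo
---oo---
position 6 holds -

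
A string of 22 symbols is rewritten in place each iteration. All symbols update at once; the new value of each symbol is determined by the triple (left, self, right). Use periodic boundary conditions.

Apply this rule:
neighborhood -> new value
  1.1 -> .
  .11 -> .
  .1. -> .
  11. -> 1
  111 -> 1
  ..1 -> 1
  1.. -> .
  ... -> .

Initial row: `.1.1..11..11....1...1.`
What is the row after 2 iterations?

....1.........1...1..1

iteration 1: 1....1.1.1.1...1...1..
iteration 2: ....1.........1...1..1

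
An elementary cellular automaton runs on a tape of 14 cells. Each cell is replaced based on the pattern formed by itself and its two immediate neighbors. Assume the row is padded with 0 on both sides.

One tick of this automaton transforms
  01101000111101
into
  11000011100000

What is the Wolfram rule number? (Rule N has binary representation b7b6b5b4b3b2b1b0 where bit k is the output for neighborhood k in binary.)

position 9: 111 → 0  (bit 7 = 0)
position 2: 110 → 0  (bit 6 = 0)
position 3: 101 → 0  (bit 5 = 0)
position 5: 100 → 0  (bit 4 = 0)
position 1: 011 → 1  (bit 3 = 1)
position 4: 010 → 0  (bit 2 = 0)
position 0: 001 → 1  (bit 1 = 1)
position 6: 000 → 1  (bit 0 = 1)
bits b7..b0 = 00001011 = 11

11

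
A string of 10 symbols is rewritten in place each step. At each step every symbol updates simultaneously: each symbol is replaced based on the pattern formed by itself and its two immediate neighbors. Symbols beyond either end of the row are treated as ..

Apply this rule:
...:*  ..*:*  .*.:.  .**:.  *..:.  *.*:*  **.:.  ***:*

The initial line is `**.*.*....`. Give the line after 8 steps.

..*.*..***
**.*..*.*.
..*..*.*..
**..*.*..*
...*.*..*.
***.*..*..
.*.*..*..*
*.*..*..*.

*.*..*..*.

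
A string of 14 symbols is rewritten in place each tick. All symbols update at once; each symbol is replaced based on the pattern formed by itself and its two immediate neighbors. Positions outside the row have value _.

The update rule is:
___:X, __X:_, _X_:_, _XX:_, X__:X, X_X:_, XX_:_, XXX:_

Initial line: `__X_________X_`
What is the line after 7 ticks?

XXXXXXXX__XXXX

X__XXXXXXXX__X
_X_________X__
__XXXXXXXX__XX
X_________X___
_XXXXXXXX__XXX
_________X____
XXXXXXXX__XXXX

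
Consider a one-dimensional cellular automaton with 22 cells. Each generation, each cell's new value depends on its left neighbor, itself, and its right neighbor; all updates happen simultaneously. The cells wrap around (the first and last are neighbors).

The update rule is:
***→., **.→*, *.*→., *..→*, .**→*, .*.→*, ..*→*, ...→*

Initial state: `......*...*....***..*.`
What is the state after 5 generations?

****************.*****
...............*.*....
****************.*****  (repeats generation 1; period 2)
generation 5: ****************.*****

****************.*****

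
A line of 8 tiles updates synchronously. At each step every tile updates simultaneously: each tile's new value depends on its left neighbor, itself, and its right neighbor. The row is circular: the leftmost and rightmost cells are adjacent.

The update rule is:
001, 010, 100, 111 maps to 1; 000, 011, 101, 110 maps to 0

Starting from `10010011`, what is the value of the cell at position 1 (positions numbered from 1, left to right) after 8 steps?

01111101
00111001
11010111
10010011  (repeats step 0; period 4)
step 8: 10010011
position 1 holds 1

1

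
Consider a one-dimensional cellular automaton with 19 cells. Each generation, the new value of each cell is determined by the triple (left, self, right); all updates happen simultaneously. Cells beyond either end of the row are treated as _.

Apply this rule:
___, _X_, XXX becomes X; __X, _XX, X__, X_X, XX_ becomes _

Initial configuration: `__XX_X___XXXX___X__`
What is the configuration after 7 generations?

X____X_X__XX__X_X_X
X_XX_X_X______X_X_X
X____X_X_XXXX_X_X_X
X_XX_X_X__XX__X_X_X
X____X_X______X_X_X
X_XX_X_X_XXXX_X_X_X
X____X_X__XX__X_X_X

X____X_X__XX__X_X_X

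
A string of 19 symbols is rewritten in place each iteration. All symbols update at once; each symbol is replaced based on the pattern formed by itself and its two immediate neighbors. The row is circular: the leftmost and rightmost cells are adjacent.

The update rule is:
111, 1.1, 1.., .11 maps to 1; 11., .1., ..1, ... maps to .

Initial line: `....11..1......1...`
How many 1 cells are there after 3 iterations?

4

....1.1..1......1..
.....1.1..1......1.
......1.1..1......1
count of 1: 4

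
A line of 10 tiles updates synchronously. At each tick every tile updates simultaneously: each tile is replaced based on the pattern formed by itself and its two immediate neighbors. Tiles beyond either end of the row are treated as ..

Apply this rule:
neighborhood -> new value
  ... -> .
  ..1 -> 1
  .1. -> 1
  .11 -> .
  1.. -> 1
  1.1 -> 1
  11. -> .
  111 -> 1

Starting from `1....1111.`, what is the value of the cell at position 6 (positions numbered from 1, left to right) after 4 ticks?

1

tick 1: 11..1.11.1
tick 2: ..1111..11
tick 3: .1.11.11..
tick 4: 111..1..1.
position 6 holds 1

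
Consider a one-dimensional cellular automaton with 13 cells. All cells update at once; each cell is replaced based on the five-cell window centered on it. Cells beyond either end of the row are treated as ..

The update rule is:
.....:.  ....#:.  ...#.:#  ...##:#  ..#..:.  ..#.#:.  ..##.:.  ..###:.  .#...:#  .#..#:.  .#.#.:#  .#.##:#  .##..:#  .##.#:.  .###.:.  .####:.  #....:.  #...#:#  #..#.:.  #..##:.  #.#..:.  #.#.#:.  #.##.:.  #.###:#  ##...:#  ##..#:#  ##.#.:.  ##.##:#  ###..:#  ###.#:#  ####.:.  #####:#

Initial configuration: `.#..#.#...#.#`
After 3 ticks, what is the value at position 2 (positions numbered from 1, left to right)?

tick 1: #....#.###.#.
tick 2: .#..#.##.#..#
tick 3: #....#.......
position 2 holds .

.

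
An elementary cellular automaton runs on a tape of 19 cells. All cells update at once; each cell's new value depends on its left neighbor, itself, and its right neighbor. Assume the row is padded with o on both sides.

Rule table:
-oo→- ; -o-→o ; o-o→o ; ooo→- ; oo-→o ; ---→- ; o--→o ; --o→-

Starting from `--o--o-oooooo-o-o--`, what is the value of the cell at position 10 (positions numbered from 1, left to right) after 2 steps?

o-oo-oo-----oooooo-
oo-oo-oo---------oo
position 10 holds -

-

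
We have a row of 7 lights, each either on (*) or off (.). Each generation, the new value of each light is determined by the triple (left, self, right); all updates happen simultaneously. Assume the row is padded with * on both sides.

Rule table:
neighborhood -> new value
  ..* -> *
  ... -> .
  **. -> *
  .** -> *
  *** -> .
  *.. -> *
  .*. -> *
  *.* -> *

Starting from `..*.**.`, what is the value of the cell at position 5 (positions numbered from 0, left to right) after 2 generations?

.

*******
.......
position 5 holds .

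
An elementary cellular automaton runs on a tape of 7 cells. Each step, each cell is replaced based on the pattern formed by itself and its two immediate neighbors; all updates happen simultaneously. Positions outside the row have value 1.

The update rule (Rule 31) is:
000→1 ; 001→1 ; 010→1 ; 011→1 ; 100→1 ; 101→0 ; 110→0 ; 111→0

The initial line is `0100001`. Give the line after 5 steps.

step 1: 0111111
step 2: 0100000
step 3: 0111111  (repeats step 1; period 2)
step 5: 0111111

0111111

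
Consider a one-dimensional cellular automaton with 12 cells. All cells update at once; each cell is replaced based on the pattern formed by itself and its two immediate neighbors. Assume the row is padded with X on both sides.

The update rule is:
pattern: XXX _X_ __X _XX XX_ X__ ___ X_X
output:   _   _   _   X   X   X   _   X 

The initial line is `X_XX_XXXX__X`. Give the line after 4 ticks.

XX___X__XX__

XXXXXX__XX_X
_____XX_XXXX
X____XXXX___
XX___X__XX__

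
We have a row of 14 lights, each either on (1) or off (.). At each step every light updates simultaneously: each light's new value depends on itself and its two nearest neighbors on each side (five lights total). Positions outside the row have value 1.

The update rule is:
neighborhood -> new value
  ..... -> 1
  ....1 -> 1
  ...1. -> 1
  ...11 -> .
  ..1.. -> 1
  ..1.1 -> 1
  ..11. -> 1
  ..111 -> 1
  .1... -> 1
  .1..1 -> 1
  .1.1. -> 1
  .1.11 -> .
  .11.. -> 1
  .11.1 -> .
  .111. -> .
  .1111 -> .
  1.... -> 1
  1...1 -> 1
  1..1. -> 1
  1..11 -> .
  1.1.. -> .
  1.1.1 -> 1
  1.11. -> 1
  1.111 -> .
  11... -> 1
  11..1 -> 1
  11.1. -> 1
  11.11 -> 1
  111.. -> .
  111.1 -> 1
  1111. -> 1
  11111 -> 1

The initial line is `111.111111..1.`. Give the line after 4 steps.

11111111..111.

1111..111.111.
111.1.1.11..11
1111111.111.1.
11111111..111.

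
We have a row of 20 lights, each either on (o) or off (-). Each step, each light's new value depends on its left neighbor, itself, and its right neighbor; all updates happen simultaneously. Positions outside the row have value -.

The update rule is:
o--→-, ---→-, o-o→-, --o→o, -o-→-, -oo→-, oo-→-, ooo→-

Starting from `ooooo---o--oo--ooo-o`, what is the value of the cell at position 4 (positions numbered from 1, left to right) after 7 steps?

step 1: -------o--o---o-----
step 2: ------o--o---o------
step 3: -----o--o---o-------
step 4: ----o--o---o--------
step 5: ---o--o---o---------
step 6: --o--o---o----------
step 7: -o--o---o-----------
position 4 holds -

-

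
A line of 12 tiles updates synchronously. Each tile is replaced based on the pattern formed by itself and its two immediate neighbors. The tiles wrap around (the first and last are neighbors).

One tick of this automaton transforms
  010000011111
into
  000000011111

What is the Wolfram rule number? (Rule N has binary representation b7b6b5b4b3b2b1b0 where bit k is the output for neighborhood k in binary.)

200

position 8: 111 → 1  (bit 7 = 1)
position 11: 110 → 1  (bit 6 = 1)
position 0: 101 → 0  (bit 5 = 0)
position 2: 100 → 0  (bit 4 = 0)
position 7: 011 → 1  (bit 3 = 1)
position 1: 010 → 0  (bit 2 = 0)
position 6: 001 → 0  (bit 1 = 0)
position 3: 000 → 0  (bit 0 = 0)
bits b7..b0 = 11001000 = 200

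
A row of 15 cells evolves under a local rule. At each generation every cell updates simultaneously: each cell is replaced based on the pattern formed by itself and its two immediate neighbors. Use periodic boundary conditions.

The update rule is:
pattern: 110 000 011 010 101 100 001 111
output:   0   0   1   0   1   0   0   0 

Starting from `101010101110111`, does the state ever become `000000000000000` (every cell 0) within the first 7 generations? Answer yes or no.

yes

010101011001100
001010110001000
000101100000000
000011000000000
000010000000000
000000000000000
all cells are 0 at generation 6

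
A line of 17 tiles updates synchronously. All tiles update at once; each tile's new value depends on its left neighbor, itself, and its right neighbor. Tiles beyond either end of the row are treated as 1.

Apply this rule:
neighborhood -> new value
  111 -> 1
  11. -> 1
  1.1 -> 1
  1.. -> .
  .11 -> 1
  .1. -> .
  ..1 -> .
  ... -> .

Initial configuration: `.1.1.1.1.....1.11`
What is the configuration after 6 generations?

1111..........111

1.1.1.1.......111
11.1.1........111
111.1.........111
1111..........111
1111..........111  (fixed point — unchanged through generation 6)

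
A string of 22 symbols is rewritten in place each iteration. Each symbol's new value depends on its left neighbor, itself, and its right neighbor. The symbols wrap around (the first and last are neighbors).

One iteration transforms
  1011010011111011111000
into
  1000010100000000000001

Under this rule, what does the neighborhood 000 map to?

0

At position 20 the neighborhood is 000; the next row has 0 there.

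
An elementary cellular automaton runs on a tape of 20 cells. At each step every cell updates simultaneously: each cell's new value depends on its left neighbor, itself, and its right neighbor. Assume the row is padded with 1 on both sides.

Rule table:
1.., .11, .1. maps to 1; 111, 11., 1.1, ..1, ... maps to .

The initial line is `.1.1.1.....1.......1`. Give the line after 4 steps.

.1.1.1.1.1.1.1.1...1

step 1: .1.1.11....11......1
step 2: .1.1.1.1...1.1.....1
step 3: .1.1.1.11..1.11....1
step 4: .1.1.1.1.1.1.1.1...1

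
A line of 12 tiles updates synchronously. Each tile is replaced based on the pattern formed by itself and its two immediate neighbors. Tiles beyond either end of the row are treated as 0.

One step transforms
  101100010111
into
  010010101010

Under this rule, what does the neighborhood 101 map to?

At position 1 the neighborhood is 101; the next row has 1 there.

1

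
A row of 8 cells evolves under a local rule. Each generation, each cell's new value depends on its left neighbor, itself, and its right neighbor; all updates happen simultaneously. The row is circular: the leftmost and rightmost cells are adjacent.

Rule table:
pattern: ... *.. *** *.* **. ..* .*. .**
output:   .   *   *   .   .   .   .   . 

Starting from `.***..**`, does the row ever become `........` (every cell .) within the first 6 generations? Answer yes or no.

..*.*...
.....*..
......*.
.......*
*.......
.*......
generation 6 is .*......, still not uniform .

no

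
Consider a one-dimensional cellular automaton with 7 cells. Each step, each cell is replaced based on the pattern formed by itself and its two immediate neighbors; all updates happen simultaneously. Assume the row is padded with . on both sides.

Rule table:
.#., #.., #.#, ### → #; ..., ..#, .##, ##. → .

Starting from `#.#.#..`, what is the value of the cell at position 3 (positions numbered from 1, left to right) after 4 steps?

######.
.####.#
..##.##
....#..
position 3 holds .

.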